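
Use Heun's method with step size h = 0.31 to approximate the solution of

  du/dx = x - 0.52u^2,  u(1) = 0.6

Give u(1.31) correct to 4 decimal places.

0.8705

Heun: k1 = f(x_n, u_n); k2 = f(x_n + h, u_n + h·k1); u_{n+1} = u_n + (h/2)·(k1 + k2).
x=1.000000, u=0.600000:
  k1 = f(1.000000, 0.600000) = 0.812800
  k2 = f(1.310000, 0.851968) = 0.932558
  u ← 0.600000 + (0.31/2)·(0.812800 + 0.932558) = 0.870531
u(1.31) ≈ 0.8705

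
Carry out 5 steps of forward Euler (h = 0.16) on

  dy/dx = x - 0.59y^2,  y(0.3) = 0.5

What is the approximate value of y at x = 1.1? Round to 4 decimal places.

0.8270

Euler: y_{n+1} = y_n + h·f(x_n, y_n).
x=0.300000, y=0.500000: f=0.152500 → y ← 0.500000 + 0.16·0.152500 = 0.524400
x=0.460000, y=0.524400: f=0.297753 → y ← 0.524400 + 0.16·0.297753 = 0.572040
x=0.620000, y=0.572040: f=0.426934 → y ← 0.572040 + 0.16·0.426934 = 0.640350
x=0.780000, y=0.640350: f=0.538072 → y ← 0.640350 + 0.16·0.538072 = 0.726441
x=0.940000, y=0.726441: f=0.628647 → y ← 0.726441 + 0.16·0.628647 = 0.827025
y(1.1) ≈ 0.8270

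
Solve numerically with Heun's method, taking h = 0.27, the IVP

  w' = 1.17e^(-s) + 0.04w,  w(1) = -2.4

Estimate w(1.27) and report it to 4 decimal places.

-2.3230

Heun: k1 = f(s_n, w_n); k2 = f(s_n + h, w_n + h·k1); w_{n+1} = w_n + (h/2)·(k1 + k2).
s=1.000000, w=-2.400000:
  k1 = f(1.000000, -2.400000) = 0.334419
  k2 = f(1.270000, -2.309707) = 0.236185
  w ← -2.400000 + (0.27/2)·(0.334419 + 0.236185) = -2.322969
w(1.27) ≈ -2.3230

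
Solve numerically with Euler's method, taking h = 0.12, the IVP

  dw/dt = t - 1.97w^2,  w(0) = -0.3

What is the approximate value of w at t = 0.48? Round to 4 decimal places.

Euler: w_{n+1} = w_n + h·f(t_n, w_n).
t=0.000000, w=-0.300000: f=-0.177300 → w ← -0.300000 + 0.12·(-0.177300) = -0.321276
t=0.120000, w=-0.321276: f=-0.083340 → w ← -0.321276 + 0.12·(-0.083340) = -0.331277
t=0.240000, w=-0.331277: f=0.023804 → w ← -0.331277 + 0.12·0.023804 = -0.328420
t=0.360000, w=-0.328420: f=0.147516 → w ← -0.328420 + 0.12·0.147516 = -0.310718
w(0.48) ≈ -0.3107

-0.3107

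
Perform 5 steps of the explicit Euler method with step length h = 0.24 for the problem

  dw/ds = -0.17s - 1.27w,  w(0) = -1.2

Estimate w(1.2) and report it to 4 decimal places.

Euler: w_{n+1} = w_n + h·f(s_n, w_n).
s=0.000000, w=-1.200000: f=1.524000 → w ← -1.200000 + 0.24·1.524000 = -0.834240
s=0.240000, w=-0.834240: f=1.018685 → w ← -0.834240 + 0.24·1.018685 = -0.589756
s=0.480000, w=-0.589756: f=0.667390 → w ← -0.589756 + 0.24·0.667390 = -0.429582
s=0.720000, w=-0.429582: f=0.423169 → w ← -0.429582 + 0.24·0.423169 = -0.328021
s=0.960000, w=-0.328021: f=0.253387 → w ← -0.328021 + 0.24·0.253387 = -0.267209
w(1.2) ≈ -0.2672

-0.2672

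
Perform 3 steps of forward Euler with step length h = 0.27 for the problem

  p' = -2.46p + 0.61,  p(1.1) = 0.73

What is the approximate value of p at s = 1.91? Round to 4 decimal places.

0.2662

Euler: p_{n+1} = p_n + h·f(s_n, p_n).
s=1.100000, p=0.730000: f=-1.185800 → p ← 0.730000 + 0.27·(-1.185800) = 0.409834
s=1.370000, p=0.409834: f=-0.398192 → p ← 0.409834 + 0.27·(-0.398192) = 0.302322
s=1.640000, p=0.302322: f=-0.133713 → p ← 0.302322 + 0.27·(-0.133713) = 0.266220
p(1.91) ≈ 0.2662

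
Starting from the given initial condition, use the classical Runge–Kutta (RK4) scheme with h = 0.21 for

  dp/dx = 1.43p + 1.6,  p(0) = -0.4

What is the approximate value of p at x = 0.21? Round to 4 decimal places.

-0.1482

RK4: k1 = f(x_n, p_n); k2 = f(x_n + h/2, p_n + (h/2)·k1); k3 = f(x_n + h/2, p_n + (h/2)·k2); k4 = f(x_n + h, p_n + h·k3); p_{n+1} = p_n + (h/6)·(k1 + 2k2 + 2k3 + k4).
x=0.000000, p=-0.400000:
  k1 = f(0.000000, -0.400000) = 1.028000
  k2 = f(0.105000, -0.292060) = 1.182354
  k3 = f(0.105000, -0.275853) = 1.205530
  k4 = f(0.210000, -0.146839) = 1.390021
  p ← -0.400000 + (0.21/6)·(k1 + 2k2 + 2k3 + k4) = -0.148217
p(0.21) ≈ -0.1482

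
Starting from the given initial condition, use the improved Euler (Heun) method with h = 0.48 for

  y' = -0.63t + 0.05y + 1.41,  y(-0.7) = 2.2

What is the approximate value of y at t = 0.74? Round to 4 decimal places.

Heun: k1 = f(t_n, y_n); k2 = f(t_n + h, y_n + h·k1); y_{n+1} = y_n + (h/2)·(k1 + k2).
t=-0.700000, y=2.200000:
  k1 = f(-0.700000, 2.200000) = 1.961000
  k2 = f(-0.220000, 3.141280) = 1.705664
  y ← 2.200000 + (0.48/2)·(1.961000 + 1.705664) = 3.079999
t=-0.220000, y=3.079999:
  k1 = f(-0.220000, 3.079999) = 1.702600
  k2 = f(0.260000, 3.897247) = 1.441062
  y ← 3.079999 + (0.48/2)·(1.702600 + 1.441062) = 3.834478
t=0.260000, y=3.834478:
  k1 = f(0.260000, 3.834478) = 1.437924
  k2 = f(0.740000, 4.524682) = 1.170034
  y ← 3.834478 + (0.48/2)·(1.437924 + 1.170034) = 4.460388
y(0.74) ≈ 4.4604

4.4604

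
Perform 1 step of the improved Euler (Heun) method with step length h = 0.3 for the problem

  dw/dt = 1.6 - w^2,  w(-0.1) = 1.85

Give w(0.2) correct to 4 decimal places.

Heun: k1 = f(t_n, w_n); k2 = f(t_n + h, w_n + h·k1); w_{n+1} = w_n + (h/2)·(k1 + k2).
t=-0.100000, w=1.850000:
  k1 = f(-0.100000, 1.850000) = -1.822500
  k2 = f(0.200000, 1.303250) = -0.098461
  w ← 1.850000 + (0.3/2)·(-1.822500 + (-0.098461)) = 1.561856
w(0.2) ≈ 1.5619

1.5619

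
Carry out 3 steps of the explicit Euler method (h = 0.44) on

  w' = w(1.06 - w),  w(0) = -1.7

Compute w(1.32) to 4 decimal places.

-78.0439

Euler: w_{n+1} = w_n + h·f(x_n, w_n).
x=0.000000, w=-1.700000: f=-4.692000 → w ← -1.700000 + 0.44·(-4.692000) = -3.764480
x=0.440000, w=-3.764480: f=-18.161658 → w ← -3.764480 + 0.44·(-18.161658) = -11.755610
x=0.880000, w=-11.755610: f=-150.655306 → w ← -11.755610 + 0.44·(-150.655306) = -78.043945
w(1.32) ≈ -78.0439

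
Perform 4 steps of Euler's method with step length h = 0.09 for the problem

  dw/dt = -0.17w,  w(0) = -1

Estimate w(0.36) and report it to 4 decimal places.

-0.9402

Euler: w_{n+1} = w_n + h·f(t_n, w_n).
t=0.000000, w=-1.000000: f=0.170000 → w ← -1.000000 + 0.09·0.170000 = -0.984700
t=0.090000, w=-0.984700: f=0.167399 → w ← -0.984700 + 0.09·0.167399 = -0.969634
t=0.180000, w=-0.969634: f=0.164838 → w ← -0.969634 + 0.09·0.164838 = -0.954799
t=0.270000, w=-0.954799: f=0.162316 → w ← -0.954799 + 0.09·0.162316 = -0.940190
w(0.36) ≈ -0.9402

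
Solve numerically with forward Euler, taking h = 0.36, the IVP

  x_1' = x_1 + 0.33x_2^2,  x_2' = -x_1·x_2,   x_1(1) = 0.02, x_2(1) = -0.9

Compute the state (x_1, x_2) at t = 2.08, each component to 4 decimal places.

Euler on (x_1,x_2): x_1_{n+1} = x_1_n + h·x_1', x_2_{n+1} = x_2_n + h·x_2'.
1.000000: (0.020000, -0.900000); f=(0.287300, 0.018000) → (0.123428, -0.893520)
1.360000: (0.123428, -0.893520); f=(0.386893, 0.110285) → (0.262709, -0.853817)
1.720000: (0.262709, -0.853817); f=(0.503281, 0.224306) → (0.443890, -0.773067)
(x_1(2.08), x_2(2.08)) ≈ (0.4439, -0.7731)

0.4439, -0.7731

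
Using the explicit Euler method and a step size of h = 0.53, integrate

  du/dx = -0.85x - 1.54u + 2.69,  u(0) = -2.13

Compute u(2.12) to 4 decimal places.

0.9302

Euler: u_{n+1} = u_n + h·f(x_n, u_n).
x=0.000000, u=-2.130000: f=5.970200 → u ← -2.130000 + 0.53·5.970200 = 1.034206
x=0.530000, u=1.034206: f=0.646823 → u ← 1.034206 + 0.53·0.646823 = 1.377022
x=1.060000, u=1.377022: f=-0.331614 → u ← 1.377022 + 0.53·(-0.331614) = 1.201267
x=1.590000, u=1.201267: f=-0.511451 → u ← 1.201267 + 0.53·(-0.511451) = 0.930198
u(2.12) ≈ 0.9302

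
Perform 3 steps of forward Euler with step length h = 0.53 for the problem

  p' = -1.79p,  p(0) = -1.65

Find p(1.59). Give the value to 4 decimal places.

-0.0002

Euler: p_{n+1} = p_n + h·f(t_n, p_n).
t=0.000000, p=-1.650000: f=2.953500 → p ← -1.650000 + 0.53·2.953500 = -0.084645
t=0.530000, p=-0.084645: f=0.151515 → p ← -0.084645 + 0.53·0.151515 = -0.004342
t=1.060000, p=-0.004342: f=0.007773 → p ← -0.004342 + 0.53·0.007773 = -0.000223
p(1.59) ≈ -0.0002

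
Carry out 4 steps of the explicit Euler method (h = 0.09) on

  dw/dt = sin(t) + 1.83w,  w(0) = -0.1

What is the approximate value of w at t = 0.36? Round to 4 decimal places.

-0.1303

Euler: w_{n+1} = w_n + h·f(t_n, w_n).
t=0.000000, w=-0.100000: f=-0.183000 → w ← -0.100000 + 0.09·(-0.183000) = -0.116470
t=0.090000, w=-0.116470: f=-0.123262 → w ← -0.116470 + 0.09·(-0.123262) = -0.127564
t=0.180000, w=-0.127564: f=-0.054412 → w ← -0.127564 + 0.09·(-0.054412) = -0.132461
t=0.270000, w=-0.132461: f=0.024329 → w ← -0.132461 + 0.09·0.024329 = -0.130271
w(0.36) ≈ -0.1303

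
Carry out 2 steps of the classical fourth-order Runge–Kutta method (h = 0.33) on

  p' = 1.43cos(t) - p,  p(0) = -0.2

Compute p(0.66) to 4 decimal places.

0.5302

RK4: k1 = f(t_n, p_n); k2 = f(t_n + h/2, p_n + (h/2)·k1); k3 = f(t_n + h/2, p_n + (h/2)·k2); k4 = f(t_n + h, p_n + h·k3); p_{n+1} = p_n + (h/6)·(k1 + 2k2 + 2k3 + k4).
t=0.000000, p=-0.200000:
  k1 = f(0.000000, -0.200000) = 1.630000
  k2 = f(0.165000, 0.068950) = 1.341628
  k3 = f(0.165000, 0.021369) = 1.389210
  k4 = f(0.330000, 0.258439) = 1.094401
  p ← -0.200000 + (0.33/6)·(k1 + 2k2 + 2k3 + k4) = 0.250234
t=0.330000, p=0.250234:
  k1 = f(0.330000, 0.250234) = 1.102606
  k2 = f(0.495000, 0.432164) = 0.826191
  k3 = f(0.495000, 0.386556) = 0.871800
  k4 = f(0.660000, 0.537928) = 0.591761
  p ← 0.250234 + (0.33/6)·(k1 + 2k2 + 2k3 + k4) = 0.530203
p(0.66) ≈ 0.5302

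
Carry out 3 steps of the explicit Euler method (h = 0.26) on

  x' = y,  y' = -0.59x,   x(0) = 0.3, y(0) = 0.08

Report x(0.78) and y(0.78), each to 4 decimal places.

Euler on (x,y): x_{n+1} = x_n + h·x', y_{n+1} = y_n + h·y'.
0.000000: (0.300000, 0.080000); f=(0.080000, -0.177000) → (0.320800, 0.033980)
0.260000: (0.320800, 0.033980); f=(0.033980, -0.189272) → (0.329635, -0.015231)
0.520000: (0.329635, -0.015231); f=(-0.015231, -0.194485) → (0.325675, -0.065797)
(x(0.78), y(0.78)) ≈ (0.3257, -0.0658)

0.3257, -0.0658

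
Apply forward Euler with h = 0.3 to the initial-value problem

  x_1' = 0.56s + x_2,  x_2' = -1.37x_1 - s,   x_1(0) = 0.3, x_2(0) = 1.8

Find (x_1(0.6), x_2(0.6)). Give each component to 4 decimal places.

1.3934, 1.2415

Euler on (x_1,x_2): x_1_{n+1} = x_1_n + h·x_1', x_2_{n+1} = x_2_n + h·x_2'.
0.000000: (0.300000, 1.800000); f=(1.800000, -0.411000) → (0.840000, 1.676700)
0.300000: (0.840000, 1.676700); f=(1.844700, -1.450800) → (1.393410, 1.241460)
(x_1(0.6), x_2(0.6)) ≈ (1.3934, 1.2415)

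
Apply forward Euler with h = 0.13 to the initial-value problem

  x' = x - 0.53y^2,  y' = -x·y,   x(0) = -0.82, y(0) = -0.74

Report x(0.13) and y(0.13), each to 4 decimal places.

Euler on (x,y): x_{n+1} = x_n + h·x', y_{n+1} = y_n + h·y'.
0.000000: (-0.820000, -0.740000); f=(-1.110228, -0.606800) → (-0.964330, -0.818884)
(x(0.13), y(0.13)) ≈ (-0.9643, -0.8189)

-0.9643, -0.8189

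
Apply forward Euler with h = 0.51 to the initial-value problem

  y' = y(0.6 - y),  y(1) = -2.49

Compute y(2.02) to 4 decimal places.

-29.3577

Euler: y_{n+1} = y_n + h·f(x_n, y_n).
x=1.000000, y=-2.490000: f=-7.694100 → y ← -2.490000 + 0.51·(-7.694100) = -6.413991
x=1.510000, y=-6.413991: f=-44.987675 → y ← -6.413991 + 0.51·(-44.987675) = -29.357705
y(2.02) ≈ -29.3577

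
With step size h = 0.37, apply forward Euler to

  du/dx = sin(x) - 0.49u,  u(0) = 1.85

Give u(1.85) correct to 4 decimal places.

Euler: u_{n+1} = u_n + h·f(x_n, u_n).
x=0.000000, u=1.850000: f=-0.906500 → u ← 1.850000 + 0.37·(-0.906500) = 1.514595
x=0.370000, u=1.514595: f=-0.380536 → u ← 1.514595 + 0.37·(-0.380536) = 1.373797
x=0.740000, u=1.373797: f=0.001128 → u ← 1.373797 + 0.37·0.001128 = 1.374214
x=1.110000, u=1.374214: f=0.222334 → u ← 1.374214 + 0.37·0.222334 = 1.456477
x=1.480000, u=1.456477: f=0.282207 → u ← 1.456477 + 0.37·0.282207 = 1.560894
u(1.85) ≈ 1.5609

1.5609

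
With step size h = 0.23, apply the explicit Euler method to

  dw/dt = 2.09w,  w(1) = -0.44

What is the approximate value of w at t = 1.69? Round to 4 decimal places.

Euler: w_{n+1} = w_n + h·f(t_n, w_n).
t=1.000000, w=-0.440000: f=-0.919600 → w ← -0.440000 + 0.23·(-0.919600) = -0.651508
t=1.230000, w=-0.651508: f=-1.361652 → w ← -0.651508 + 0.23·(-1.361652) = -0.964688
t=1.460000, w=-0.964688: f=-2.016198 → w ← -0.964688 + 0.23·(-2.016198) = -1.428413
w(1.69) ≈ -1.4284

-1.4284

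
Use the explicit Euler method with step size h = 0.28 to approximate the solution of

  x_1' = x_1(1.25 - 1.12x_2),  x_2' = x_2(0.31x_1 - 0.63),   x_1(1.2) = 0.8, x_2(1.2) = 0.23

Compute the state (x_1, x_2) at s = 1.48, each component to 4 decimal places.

Euler on (x_1,x_2): x_1_{n+1} = x_1_n + h·x_1', x_2_{n+1} = x_2_n + h·x_2'.
1.200000: (0.800000, 0.230000); f=(0.793920, -0.087860) → (1.022298, 0.205399)
(x_1(1.48), x_2(1.48)) ≈ (1.0223, 0.2054)

1.0223, 0.2054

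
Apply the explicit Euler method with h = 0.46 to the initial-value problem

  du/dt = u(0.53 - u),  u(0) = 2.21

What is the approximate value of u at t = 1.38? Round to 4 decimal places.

Euler: u_{n+1} = u_n + h·f(t_n, u_n).
t=0.000000, u=2.210000: f=-3.712800 → u ← 2.210000 + 0.46·(-3.712800) = 0.502112
t=0.460000, u=0.502112: f=0.014003 → u ← 0.502112 + 0.46·0.014003 = 0.508553
t=0.920000, u=0.508553: f=0.010907 → u ← 0.508553 + 0.46·0.010907 = 0.513570
u(1.38) ≈ 0.5136

0.5136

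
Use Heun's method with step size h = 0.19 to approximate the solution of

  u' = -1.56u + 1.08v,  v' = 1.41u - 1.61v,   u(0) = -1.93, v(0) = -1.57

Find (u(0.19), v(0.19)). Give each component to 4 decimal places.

Heun on (u,v): k1 = f(t_n, state_n); k2 = f(t_n + h, state_n + h·k1); state_{n+1} = state_n + (h/2)·(k1 + k2).
0.000000: (-1.930000, -1.570000)
  k1 = (1.315200, -0.193600)
  predictor → (-1.680112, -1.606784)
  k2 = (0.885648, 0.217964)
  → (-1.720919, -1.567685)
(u(0.19), v(0.19)) ≈ (-1.7209, -1.5677)

-1.7209, -1.5677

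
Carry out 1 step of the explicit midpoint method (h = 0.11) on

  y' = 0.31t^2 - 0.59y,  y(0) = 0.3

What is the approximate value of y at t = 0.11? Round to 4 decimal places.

0.2813

Midpoint: k1 = f(t_n, y_n); k2 = f(t_n + h/2, y_n + (h/2)·k1); y_{n+1} = y_n + h·k2.
t=0.000000, y=0.300000:
  k1 = f(0.000000, 0.300000) = -0.177000
  k2 = f(0.055000, 0.290265) = -0.170319
  y ← 0.300000 + 0.11·(-0.170319) = 0.281265
y(0.11) ≈ 0.2813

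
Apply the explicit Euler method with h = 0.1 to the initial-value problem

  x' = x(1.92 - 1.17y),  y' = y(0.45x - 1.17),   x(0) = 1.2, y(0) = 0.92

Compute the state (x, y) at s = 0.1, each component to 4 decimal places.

Euler on (x,y): x_{n+1} = x_n + h·x', y_{n+1} = y_n + h·y'.
0.000000: (1.200000, 0.920000); f=(1.012320, -0.579600) → (1.301232, 0.862040)
(x(0.1), y(0.1)) ≈ (1.3012, 0.8620)

1.3012, 0.8620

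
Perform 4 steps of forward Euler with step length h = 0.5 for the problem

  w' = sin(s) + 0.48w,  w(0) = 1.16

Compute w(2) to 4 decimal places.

4.1315

Euler: w_{n+1} = w_n + h·f(s_n, w_n).
s=0.000000, w=1.160000: f=0.556800 → w ← 1.160000 + 0.5·0.556800 = 1.438400
s=0.500000, w=1.438400: f=1.169858 → w ← 1.438400 + 0.5·1.169858 = 2.023329
s=1.000000, w=2.023329: f=1.812669 → w ← 2.023329 + 0.5·1.812669 = 2.929663
s=1.500000, w=2.929663: f=2.403733 → w ← 2.929663 + 0.5·2.403733 = 4.131530
w(2) ≈ 4.1315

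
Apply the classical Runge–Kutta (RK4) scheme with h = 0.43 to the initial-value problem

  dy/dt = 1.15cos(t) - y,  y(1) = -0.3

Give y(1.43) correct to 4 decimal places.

RK4: k1 = f(t_n, y_n); k2 = f(t_n + h/2, y_n + (h/2)·k1); k3 = f(t_n + h/2, y_n + (h/2)·k2); k4 = f(t_n + h, y_n + h·k3); y_{n+1} = y_n + (h/6)·(k1 + 2k2 + 2k3 + k4).
t=1.000000, y=-0.300000:
  k1 = f(1.000000, -0.300000) = 0.921348
  k2 = f(1.215000, -0.101910) = 0.502498
  k3 = f(1.215000, -0.191963) = 0.592550
  k4 = f(1.430000, -0.045203) = 0.206585
  y ← -0.300000 + (0.43/6)·(k1 + 2k2 + 2k3 + k4) = -0.062208
y(1.43) ≈ -0.0622

-0.0622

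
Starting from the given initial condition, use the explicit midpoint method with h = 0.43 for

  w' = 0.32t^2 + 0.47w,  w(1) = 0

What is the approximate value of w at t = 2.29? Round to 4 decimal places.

Midpoint: k1 = f(t_n, w_n); k2 = f(t_n + h/2, w_n + (h/2)·k1); w_{n+1} = w_n + h·k2.
t=1.000000, w=0.000000:
  k1 = f(1.000000, 0.000000) = 0.320000
  k2 = f(1.215000, 0.068800) = 0.504728
  w ← 0.000000 + 0.43·0.504728 = 0.217033
t=1.430000, w=0.217033:
  k1 = f(1.430000, 0.217033) = 0.756374
  k2 = f(1.645000, 0.379653) = 1.044365
  w ← 0.217033 + 0.43·1.044365 = 0.666110
t=1.860000, w=0.666110:
  k1 = f(1.860000, 0.666110) = 1.420144
  k2 = f(2.075000, 0.971441) = 1.834377
  w ← 0.666110 + 0.43·1.834377 = 1.454892
w(2.29) ≈ 1.4549

1.4549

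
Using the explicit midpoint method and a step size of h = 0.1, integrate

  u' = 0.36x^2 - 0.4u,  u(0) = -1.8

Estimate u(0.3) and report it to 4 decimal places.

-1.5934

Midpoint: k1 = f(x_n, u_n); k2 = f(x_n + h/2, u_n + (h/2)·k1); u_{n+1} = u_n + h·k2.
x=0.000000, u=-1.800000:
  k1 = f(0.000000, -1.800000) = 0.720000
  k2 = f(0.050000, -1.764000) = 0.706500
  u ← -1.800000 + 0.1·0.706500 = -1.729350
x=0.100000, u=-1.729350:
  k1 = f(0.100000, -1.729350) = 0.695340
  k2 = f(0.150000, -1.694583) = 0.685933
  u ← -1.729350 + 0.1·0.685933 = -1.660757
x=0.200000, u=-1.660757:
  k1 = f(0.200000, -1.660757) = 0.678703
  k2 = f(0.250000, -1.626822) = 0.673229
  u ← -1.660757 + 0.1·0.673229 = -1.593434
u(0.3) ≈ -1.5934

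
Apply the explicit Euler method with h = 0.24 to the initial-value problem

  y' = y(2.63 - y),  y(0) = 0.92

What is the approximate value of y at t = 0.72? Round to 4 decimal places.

2.0896

Euler: y_{n+1} = y_n + h·f(t_n, y_n).
t=0.000000, y=0.920000: f=1.573200 → y ← 0.920000 + 0.24·1.573200 = 1.297568
t=0.240000, y=1.297568: f=1.728921 → y ← 1.297568 + 0.24·1.728921 = 1.712509
t=0.480000, y=1.712509: f=1.571212 → y ← 1.712509 + 0.24·1.571212 = 2.089600
y(0.72) ≈ 2.0896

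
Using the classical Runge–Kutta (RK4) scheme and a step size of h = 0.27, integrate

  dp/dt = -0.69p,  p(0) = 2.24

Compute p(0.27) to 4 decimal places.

1.8593

RK4: k1 = f(t_n, p_n); k2 = f(t_n + h/2, p_n + (h/2)·k1); k3 = f(t_n + h/2, p_n + (h/2)·k2); k4 = f(t_n + h, p_n + h·k3); p_{n+1} = p_n + (h/6)·(k1 + 2k2 + 2k3 + k4).
t=0.000000, p=2.240000:
  k1 = f(0.000000, 2.240000) = -1.545600
  k2 = f(0.135000, 2.031344) = -1.401627
  k3 = f(0.135000, 2.050780) = -1.415038
  k4 = f(0.270000, 1.857940) = -1.281978
  p ← 2.240000 + (0.27/6)·(k1 + 2k2 + 2k3 + k4) = 1.859259
p(0.27) ≈ 1.8593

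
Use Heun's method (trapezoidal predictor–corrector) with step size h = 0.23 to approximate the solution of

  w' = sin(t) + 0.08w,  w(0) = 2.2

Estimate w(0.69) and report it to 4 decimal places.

2.5564

Heun: k1 = f(t_n, w_n); k2 = f(t_n + h, w_n + h·k1); w_{n+1} = w_n + (h/2)·(k1 + k2).
t=0.000000, w=2.200000:
  k1 = f(0.000000, 2.200000) = 0.176000
  k2 = f(0.230000, 2.240480) = 0.407216
  w ← 2.200000 + (0.23/2)·(0.176000 + 0.407216) = 2.267070
t=0.230000, w=2.267070:
  k1 = f(0.230000, 2.267070) = 0.409343
  k2 = f(0.460000, 2.361219) = 0.632846
  w ← 2.267070 + (0.23/2)·(0.409343 + 0.632846) = 2.386922
t=0.460000, w=2.386922:
  k1 = f(0.460000, 2.386922) = 0.634902
  k2 = f(0.690000, 2.532949) = 0.839173
  w ← 2.386922 + (0.23/2)·(0.634902 + 0.839173) = 2.556440
w(0.69) ≈ 2.5564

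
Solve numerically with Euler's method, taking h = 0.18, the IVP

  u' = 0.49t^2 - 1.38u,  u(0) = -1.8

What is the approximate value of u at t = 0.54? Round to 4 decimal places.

Euler: u_{n+1} = u_n + h·f(t_n, u_n).
t=0.000000, u=-1.800000: f=2.484000 → u ← -1.800000 + 0.18·2.484000 = -1.352880
t=0.180000, u=-1.352880: f=1.882850 → u ← -1.352880 + 0.18·1.882850 = -1.013967
t=0.360000, u=-1.013967: f=1.462778 → u ← -1.013967 + 0.18·1.462778 = -0.750667
u(0.54) ≈ -0.7507

-0.7507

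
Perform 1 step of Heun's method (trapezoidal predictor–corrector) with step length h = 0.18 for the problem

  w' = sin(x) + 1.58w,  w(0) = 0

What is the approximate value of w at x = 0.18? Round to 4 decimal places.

Heun: k1 = f(x_n, w_n); k2 = f(x_n + h, w_n + h·k1); w_{n+1} = w_n + (h/2)·(k1 + k2).
x=0.000000, w=0.000000:
  k1 = f(0.000000, 0.000000) = 0.000000
  k2 = f(0.180000, 0.000000) = 0.179030
  w ← 0.000000 + (0.18/2)·(0.000000 + 0.179030) = 0.016113
w(0.18) ≈ 0.0161

0.0161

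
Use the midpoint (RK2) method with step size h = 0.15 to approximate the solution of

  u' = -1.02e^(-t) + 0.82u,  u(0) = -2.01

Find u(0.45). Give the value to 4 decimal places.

Midpoint: k1 = f(t_n, u_n); k2 = f(t_n + h/2, u_n + (h/2)·k1); u_{n+1} = u_n + h·k2.
t=0.000000, u=-2.010000:
  k1 = f(0.000000, -2.010000) = -2.668200
  k2 = f(0.075000, -2.210115) = -2.758593
  u ← -2.010000 + 0.15·(-2.758593) = -2.423789
t=0.150000, u=-2.423789:
  k1 = f(0.150000, -2.423789) = -2.865429
  k2 = f(0.225000, -2.638696) = -2.978217
  u ← -2.423789 + 0.15·(-2.978217) = -2.870521
t=0.300000, u=-2.870521:
  k1 = f(0.300000, -2.870521) = -3.109462
  k2 = f(0.375000, -3.103731) = -3.246095
  u ← -2.870521 + 0.15·(-3.246095) = -3.357436
u(0.45) ≈ -3.3574

-3.3574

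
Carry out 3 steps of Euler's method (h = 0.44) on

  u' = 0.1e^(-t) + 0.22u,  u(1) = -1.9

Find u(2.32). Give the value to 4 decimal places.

Euler: u_{n+1} = u_n + h·f(t_n, u_n).
t=1.000000, u=-1.900000: f=-0.381212 → u ← -1.900000 + 0.44·(-0.381212) = -2.067733
t=1.440000, u=-2.067733: f=-0.431209 → u ← -2.067733 + 0.44·(-0.431209) = -2.257465
t=1.880000, u=-2.257465: f=-0.481383 → u ← -2.257465 + 0.44·(-0.481383) = -2.469274
u(2.32) ≈ -2.4693

-2.4693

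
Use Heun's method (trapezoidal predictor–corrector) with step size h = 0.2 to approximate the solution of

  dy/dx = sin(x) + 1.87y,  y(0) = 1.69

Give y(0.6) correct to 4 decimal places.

Heun: k1 = f(x_n, y_n); k2 = f(x_n + h, y_n + h·k1); y_{n+1} = y_n + (h/2)·(k1 + k2).
x=0.000000, y=1.690000:
  k1 = f(0.000000, 1.690000) = 3.160300
  k2 = f(0.200000, 2.322060) = 4.540922
  y ← 1.690000 + (0.2/2)·(3.160300 + 4.540922) = 2.460122
x=0.200000, y=2.460122:
  k1 = f(0.200000, 2.460122) = 4.799098
  k2 = f(0.400000, 3.419942) = 6.784709
  y ← 2.460122 + (0.2/2)·(4.799098 + 6.784709) = 3.618503
x=0.400000, y=3.618503:
  k1 = f(0.400000, 3.618503) = 7.156019
  k2 = f(0.600000, 5.049707) = 10.007594
  y ← 3.618503 + (0.2/2)·(7.156019 + 10.007594) = 5.334864
y(0.6) ≈ 5.3349

5.3349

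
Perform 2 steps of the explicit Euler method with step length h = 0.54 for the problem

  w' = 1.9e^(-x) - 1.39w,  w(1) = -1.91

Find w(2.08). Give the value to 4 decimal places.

Euler: w_{n+1} = w_n + h·f(x_n, w_n).
x=1.000000, w=-1.910000: f=3.353871 → w ← -1.910000 + 0.54·3.353871 = -0.098910
x=1.540000, w=-0.098910: f=0.544809 → w ← -0.098910 + 0.54·0.544809 = 0.195287
w(2.08) ≈ 0.1953

0.1953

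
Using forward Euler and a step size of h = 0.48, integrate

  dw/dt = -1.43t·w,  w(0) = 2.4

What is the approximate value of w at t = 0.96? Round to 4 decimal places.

Euler: w_{n+1} = w_n + h·f(t_n, w_n).
t=0.000000, w=2.400000: f=0.000000 → w ← 2.400000 + 0.48·0.000000 = 2.400000
t=0.480000, w=2.400000: f=-1.647360 → w ← 2.400000 + 0.48·(-1.647360) = 1.609267
w(0.96) ≈ 1.6093

1.6093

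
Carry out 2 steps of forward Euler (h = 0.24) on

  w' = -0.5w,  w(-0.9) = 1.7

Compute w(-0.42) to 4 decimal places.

Euler: w_{n+1} = w_n + h·f(t_n, w_n).
t=-0.900000, w=1.700000: f=-0.850000 → w ← 1.700000 + 0.24·(-0.850000) = 1.496000
t=-0.660000, w=1.496000: f=-0.748000 → w ← 1.496000 + 0.24·(-0.748000) = 1.316480
w(-0.42) ≈ 1.3165

1.3165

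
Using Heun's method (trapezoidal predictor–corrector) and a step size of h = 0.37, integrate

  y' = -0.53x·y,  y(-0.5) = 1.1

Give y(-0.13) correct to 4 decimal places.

1.1693

Heun: k1 = f(x_n, y_n); k2 = f(x_n + h, y_n + h·k1); y_{n+1} = y_n + (h/2)·(k1 + k2).
x=-0.500000, y=1.100000:
  k1 = f(-0.500000, 1.100000) = 0.291500
  k2 = f(-0.130000, 1.207855) = 0.083221
  y ← 1.100000 + (0.37/2)·(0.291500 + 0.083221) = 1.169323
y(-0.13) ≈ 1.1693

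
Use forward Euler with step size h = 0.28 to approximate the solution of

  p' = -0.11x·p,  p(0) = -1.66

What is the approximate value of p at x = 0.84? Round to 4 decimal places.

Euler: p_{n+1} = p_n + h·f(x_n, p_n).
x=0.000000, p=-1.660000: f=0.000000 → p ← -1.660000 + 0.28·0.000000 = -1.660000
x=0.280000, p=-1.660000: f=0.051128 → p ← -1.660000 + 0.28·0.051128 = -1.645684
x=0.560000, p=-1.645684: f=0.101374 → p ← -1.645684 + 0.28·0.101374 = -1.617299
p(0.84) ≈ -1.6173

-1.6173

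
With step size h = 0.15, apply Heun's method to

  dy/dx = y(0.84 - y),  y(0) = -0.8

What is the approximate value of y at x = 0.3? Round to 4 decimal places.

-1.3971

Heun: k1 = f(x_n, y_n); k2 = f(x_n + h, y_n + h·k1); y_{n+1} = y_n + (h/2)·(k1 + k2).
x=0.000000, y=-0.800000:
  k1 = f(0.000000, -0.800000) = -1.312000
  k2 = f(0.150000, -0.996800) = -1.830922
  y ← -0.800000 + (0.15/2)·(-1.312000 + (-1.830922)) = -1.035719
x=0.150000, y=-1.035719:
  k1 = f(0.150000, -1.035719) = -1.942718
  k2 = f(0.300000, -1.327127) = -2.876052
  y ← -1.035719 + (0.15/2)·(-1.942718 + (-2.876052)) = -1.397127
y(0.3) ≈ -1.3971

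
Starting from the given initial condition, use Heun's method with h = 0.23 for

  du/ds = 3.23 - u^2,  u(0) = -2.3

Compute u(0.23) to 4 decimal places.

-3.0503

Heun: k1 = f(s_n, u_n); k2 = f(s_n + h, u_n + h·k1); u_{n+1} = u_n + (h/2)·(k1 + k2).
s=0.000000, u=-2.300000:
  k1 = f(0.000000, -2.300000) = -2.060000
  k2 = f(0.230000, -2.773800) = -4.463966
  u ← -2.300000 + (0.23/2)·(-2.060000 + (-4.463966)) = -3.050256
u(0.23) ≈ -3.0503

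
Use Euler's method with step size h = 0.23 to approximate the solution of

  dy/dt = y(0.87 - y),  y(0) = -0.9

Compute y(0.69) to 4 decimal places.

-3.0870

Euler: y_{n+1} = y_n + h·f(t_n, y_n).
t=0.000000, y=-0.900000: f=-1.593000 → y ← -0.900000 + 0.23·(-1.593000) = -1.266390
t=0.230000, y=-1.266390: f=-2.705503 → y ← -1.266390 + 0.23·(-2.705503) = -1.888656
t=0.460000, y=-1.888656: f=-5.210151 → y ← -1.888656 + 0.23·(-5.210151) = -3.086990
y(0.69) ≈ -3.0870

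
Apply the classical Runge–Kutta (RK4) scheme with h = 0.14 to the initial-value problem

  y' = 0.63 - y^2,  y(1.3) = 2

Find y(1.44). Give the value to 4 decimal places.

1.6327

RK4: k1 = f(s_n, y_n); k2 = f(s_n + h/2, y_n + (h/2)·k1); k3 = f(s_n + h/2, y_n + (h/2)·k2); k4 = f(s_n + h, y_n + h·k3); y_{n+1} = y_n + (h/6)·(k1 + 2k2 + 2k3 + k4).
s=1.300000, y=2.000000:
  k1 = f(1.300000, 2.000000) = -3.370000
  k2 = f(1.370000, 1.764100) = -2.482049
  k3 = f(1.370000, 1.826257) = -2.705213
  k4 = f(1.440000, 1.621270) = -1.998517
  y ← 2.000000 + (0.14/6)·(k1 + 2k2 + 2k3 + k4) = 1.632662
y(1.44) ≈ 1.6327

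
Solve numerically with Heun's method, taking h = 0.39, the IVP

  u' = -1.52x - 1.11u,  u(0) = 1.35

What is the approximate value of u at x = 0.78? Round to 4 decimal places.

0.2164

Heun: k1 = f(x_n, u_n); k2 = f(x_n + h, u_n + h·k1); u_{n+1} = u_n + (h/2)·(k1 + k2).
x=0.000000, u=1.350000:
  k1 = f(0.000000, 1.350000) = -1.498500
  k2 = f(0.390000, 0.765585) = -1.442599
  u ← 1.350000 + (0.39/2)·(-1.498500 + (-1.442599)) = 0.776486
x=0.390000, u=0.776486:
  k1 = f(0.390000, 0.776486) = -1.454699
  k2 = f(0.780000, 0.209153) = -1.417760
  u ← 0.776486 + (0.39/2)·(-1.454699 + (-1.417760)) = 0.216356
u(0.78) ≈ 0.2164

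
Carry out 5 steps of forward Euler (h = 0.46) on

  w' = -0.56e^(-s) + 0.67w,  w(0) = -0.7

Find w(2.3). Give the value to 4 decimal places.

-4.1020

Euler: w_{n+1} = w_n + h·f(s_n, w_n).
s=0.000000, w=-0.700000: f=-1.029000 → w ← -0.700000 + 0.46·(-1.029000) = -1.173340
s=0.460000, w=-1.173340: f=-1.139657 → w ← -1.173340 + 0.46·(-1.139657) = -1.697582
s=0.920000, w=-1.697582: f=-1.360551 → w ← -1.697582 + 0.46·(-1.360551) = -2.323435
s=1.380000, w=-2.323435: f=-1.697586 → w ← -2.323435 + 0.46·(-1.697586) = -3.104325
s=1.840000, w=-3.104325: f=-2.168835 → w ← -3.104325 + 0.46·(-2.168835) = -4.101989
w(2.3) ≈ -4.1020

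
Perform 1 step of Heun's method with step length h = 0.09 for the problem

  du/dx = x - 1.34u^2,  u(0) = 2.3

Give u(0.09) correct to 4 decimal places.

Heun: k1 = f(x_n, u_n); k2 = f(x_n + h, u_n + h·k1); u_{n+1} = u_n + (h/2)·(k1 + k2).
x=0.000000, u=2.300000:
  k1 = f(0.000000, 2.300000) = -7.088600
  k2 = f(0.090000, 1.662026) = -3.611523
  u ← 2.300000 + (0.09/2)·(-7.088600 + (-3.611523)) = 1.818494
u(0.09) ≈ 1.8185

1.8185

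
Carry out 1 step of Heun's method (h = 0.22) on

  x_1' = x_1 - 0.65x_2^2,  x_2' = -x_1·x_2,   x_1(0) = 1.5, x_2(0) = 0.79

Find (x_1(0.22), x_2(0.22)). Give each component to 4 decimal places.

Heun on (x_1,x_2): k1 = f(x_n, state_n); k2 = f(x_n + h, state_n + h·k1); state_{n+1} = state_n + (h/2)·(k1 + k2).
0.000000: (1.500000, 0.790000)
  k1 = (1.094335, -1.185000)
  predictor → (1.740754, 0.529300)
  k2 = (1.558651, -0.921381)
  → (1.791828, 0.558298)
(x_1(0.22), x_2(0.22)) ≈ (1.7918, 0.5583)

1.7918, 0.5583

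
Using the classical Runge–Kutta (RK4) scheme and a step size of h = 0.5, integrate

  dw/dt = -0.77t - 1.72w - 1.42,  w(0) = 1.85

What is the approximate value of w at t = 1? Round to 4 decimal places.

RK4: k1 = f(t_n, w_n); k2 = f(t_n + h/2, w_n + (h/2)·k1); k3 = f(t_n + h/2, w_n + (h/2)·k2); k4 = f(t_n + h, w_n + h·k3); w_{n+1} = w_n + (h/6)·(k1 + 2k2 + 2k3 + k4).
t=0.000000, w=1.850000:
  k1 = f(0.000000, 1.850000) = -4.602000
  k2 = f(0.250000, 0.699500) = -2.815640
  k3 = f(0.250000, 1.146090) = -3.583775
  k4 = f(0.500000, 0.058113) = -1.904954
  w ← 1.850000 + (0.5/6)·(k1 + 2k2 + 2k3 + k4) = 0.241185
t=0.500000, w=0.241185:
  k1 = f(0.500000, 0.241185) = -2.219838
  k2 = f(0.750000, -0.313775) = -1.457808
  k3 = f(0.750000, -0.123267) = -1.785481
  k4 = f(1.000000, -0.651556) = -1.069324
  w ← 0.241185 + (0.5/6)·(k1 + 2k2 + 2k3 + k4) = -0.573460
w(1) ≈ -0.5735

-0.5735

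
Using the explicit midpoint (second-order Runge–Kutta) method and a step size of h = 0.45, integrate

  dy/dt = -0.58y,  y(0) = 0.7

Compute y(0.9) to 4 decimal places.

0.4183

Midpoint: k1 = f(t_n, y_n); k2 = f(t_n + h/2, y_n + (h/2)·k1); y_{n+1} = y_n + h·k2.
t=0.000000, y=0.700000:
  k1 = f(0.000000, 0.700000) = -0.406000
  k2 = f(0.225000, 0.608650) = -0.353017
  y ← 0.700000 + 0.45·(-0.353017) = 0.541142
t=0.450000, y=0.541142:
  k1 = f(0.450000, 0.541142) = -0.313863
  k2 = f(0.675000, 0.470523) = -0.272903
  y ← 0.541142 + 0.45·(-0.272903) = 0.418336
y(0.9) ≈ 0.4183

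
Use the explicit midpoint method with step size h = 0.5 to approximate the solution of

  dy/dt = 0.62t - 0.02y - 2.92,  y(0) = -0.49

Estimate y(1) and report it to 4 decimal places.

Midpoint: k1 = f(t_n, y_n); k2 = f(t_n + h/2, y_n + (h/2)·k1); y_{n+1} = y_n + h·k2.
t=0.000000, y=-0.490000:
  k1 = f(0.000000, -0.490000) = -2.910200
  k2 = f(0.250000, -1.217550) = -2.740649
  y ← -0.490000 + 0.5·(-2.740649) = -1.860324
t=0.500000, y=-1.860324:
  k1 = f(0.500000, -1.860324) = -2.572794
  k2 = f(0.750000, -2.503523) = -2.404930
  y ← -1.860324 + 0.5·(-2.404930) = -3.062789
y(1) ≈ -3.0628

-3.0628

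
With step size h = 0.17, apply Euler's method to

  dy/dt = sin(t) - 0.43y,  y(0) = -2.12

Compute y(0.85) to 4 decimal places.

-1.1950

Euler: y_{n+1} = y_n + h·f(t_n, y_n).
t=0.000000, y=-2.120000: f=0.911600 → y ← -2.120000 + 0.17·0.911600 = -1.965028
t=0.170000, y=-1.965028: f=1.014144 → y ← -1.965028 + 0.17·1.014144 = -1.792623
t=0.340000, y=-1.792623: f=1.104315 → y ← -1.792623 + 0.17·1.104315 = -1.604890
t=0.510000, y=-1.604890: f=1.178280 → y ← -1.604890 + 0.17·1.178280 = -1.404582
t=0.680000, y=-1.404582: f=1.232763 → y ← -1.404582 + 0.17·1.232763 = -1.195013
y(0.85) ≈ -1.1950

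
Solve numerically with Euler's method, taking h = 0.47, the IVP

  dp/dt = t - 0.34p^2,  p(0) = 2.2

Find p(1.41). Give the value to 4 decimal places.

1.4847

Euler: p_{n+1} = p_n + h·f(t_n, p_n).
t=0.000000, p=2.200000: f=-1.645600 → p ← 2.200000 + 0.47·(-1.645600) = 1.426568
t=0.470000, p=1.426568: f=-0.221933 → p ← 1.426568 + 0.47·(-0.221933) = 1.322260
t=0.940000, p=1.322260: f=0.345554 → p ← 1.322260 + 0.47·0.345554 = 1.484670
p(1.41) ≈ 1.4847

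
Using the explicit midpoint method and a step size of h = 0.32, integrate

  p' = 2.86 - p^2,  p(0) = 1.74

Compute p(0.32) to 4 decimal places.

1.7160

Midpoint: k1 = f(t_n, p_n); k2 = f(t_n + h/2, p_n + (h/2)·k1); p_{n+1} = p_n + h·k2.
t=0.000000, p=1.740000:
  k1 = f(0.000000, 1.740000) = -0.167600
  k2 = f(0.160000, 1.713184) = -0.074999
  p ← 1.740000 + 0.32·(-0.074999) = 1.716000
p(0.32) ≈ 1.7160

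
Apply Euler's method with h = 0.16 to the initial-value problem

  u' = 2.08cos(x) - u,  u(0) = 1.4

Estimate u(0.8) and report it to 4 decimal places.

1.6837

Euler: u_{n+1} = u_n + h·f(x_n, u_n).
x=0.000000, u=1.400000: f=0.680000 → u ← 1.400000 + 0.16·0.680000 = 1.508800
x=0.160000, u=1.508800: f=0.544633 → u ← 1.508800 + 0.16·0.544633 = 1.595941
x=0.320000, u=1.595941: f=0.378468 → u ← 1.595941 + 0.16·0.378468 = 1.656496
x=0.480000, u=1.656496: f=0.188453 → u ← 1.656496 + 0.16·0.188453 = 1.686649
x=0.640000, u=1.686649: f=-0.018290 → u ← 1.686649 + 0.16·(-0.018290) = 1.683722
u(0.8) ≈ 1.6837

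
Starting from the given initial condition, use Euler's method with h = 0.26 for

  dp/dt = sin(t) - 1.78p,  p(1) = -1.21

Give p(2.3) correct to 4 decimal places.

0.4459

Euler: p_{n+1} = p_n + h·f(t_n, p_n).
t=1.000000, p=-1.210000: f=2.995271 → p ← -1.210000 + 0.26·2.995271 = -0.431230
t=1.260000, p=-0.431230: f=1.719679 → p ← -0.431230 + 0.26·1.719679 = 0.015887
t=1.520000, p=0.015887: f=0.970431 → p ← 0.015887 + 0.26·0.970431 = 0.268199
t=1.780000, p=0.268199: f=0.500802 → p ← 0.268199 + 0.26·0.500802 = 0.398408
t=2.040000, p=0.398408: f=0.182763 → p ← 0.398408 + 0.26·0.182763 = 0.445926
p(2.3) ≈ 0.4459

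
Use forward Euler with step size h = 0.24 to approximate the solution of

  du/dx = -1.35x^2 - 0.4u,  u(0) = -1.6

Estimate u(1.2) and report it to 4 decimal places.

-1.4912

Euler: u_{n+1} = u_n + h·f(x_n, u_n).
x=0.000000, u=-1.600000: f=0.640000 → u ← -1.600000 + 0.24·0.640000 = -1.446400
x=0.240000, u=-1.446400: f=0.500800 → u ← -1.446400 + 0.24·0.500800 = -1.326208
x=0.480000, u=-1.326208: f=0.219443 → u ← -1.326208 + 0.24·0.219443 = -1.273542
x=0.720000, u=-1.273542: f=-0.190423 → u ← -1.273542 + 0.24·(-0.190423) = -1.319243
x=0.960000, u=-1.319243: f=-0.716463 → u ← -1.319243 + 0.24·(-0.716463) = -1.491194
u(1.2) ≈ -1.4912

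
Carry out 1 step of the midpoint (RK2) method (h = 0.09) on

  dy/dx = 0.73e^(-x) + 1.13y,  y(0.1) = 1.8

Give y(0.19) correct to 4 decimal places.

Midpoint: k1 = f(x_n, y_n); k2 = f(x_n + h/2, y_n + (h/2)·k1); y_{n+1} = y_n + h·k2.
x=0.100000, y=1.800000:
  k1 = f(0.100000, 1.800000) = 2.694531
  k2 = f(0.145000, 1.921254) = 2.802483
  y ← 1.800000 + 0.09·2.802483 = 2.052223
y(0.19) ≈ 2.0522

2.0522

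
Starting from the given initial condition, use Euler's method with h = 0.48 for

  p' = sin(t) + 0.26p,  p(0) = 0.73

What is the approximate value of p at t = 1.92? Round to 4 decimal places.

Euler: p_{n+1} = p_n + h·f(t_n, p_n).
t=0.000000, p=0.730000: f=0.189800 → p ← 0.730000 + 0.48·0.189800 = 0.821104
t=0.480000, p=0.821104: f=0.675266 → p ← 0.821104 + 0.48·0.675266 = 1.145232
t=0.960000, p=1.145232: f=1.116952 → p ← 1.145232 + 0.48·1.116952 = 1.681369
t=1.440000, p=1.681369: f=1.428614 → p ← 1.681369 + 0.48·1.428614 = 2.367103
p(1.92) ≈ 2.3671

2.3671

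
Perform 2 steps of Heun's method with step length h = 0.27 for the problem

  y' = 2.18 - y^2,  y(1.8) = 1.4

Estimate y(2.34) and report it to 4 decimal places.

Heun: k1 = f(t_n, y_n); k2 = f(t_n + h, y_n + h·k1); y_{n+1} = y_n + (h/2)·(k1 + k2).
t=1.800000, y=1.400000:
  k1 = f(1.800000, 1.400000) = 0.220000
  k2 = f(2.070000, 1.459400) = 0.050152
  y ← 1.400000 + (0.27/2)·(0.220000 + 0.050152) = 1.436470
t=2.070000, y=1.436470:
  k1 = f(2.070000, 1.436470) = 0.116553
  k2 = f(2.340000, 1.467940) = 0.025153
  y ← 1.436470 + (0.27/2)·(0.116553 + 0.025153) = 1.455601
y(2.34) ≈ 1.4556

1.4556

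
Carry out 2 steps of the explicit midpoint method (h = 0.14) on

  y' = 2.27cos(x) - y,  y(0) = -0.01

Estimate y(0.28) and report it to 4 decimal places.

Midpoint: k1 = f(x_n, y_n); k2 = f(x_n + h/2, y_n + (h/2)·k1); y_{n+1} = y_n + h·k2.
x=0.000000, y=-0.010000:
  k1 = f(0.000000, -0.010000) = 2.280000
  k2 = f(0.070000, 0.149600) = 2.114841
  y ← -0.010000 + 0.14·2.114841 = 0.286078
x=0.140000, y=0.286078:
  k1 = f(0.140000, 0.286078) = 1.961713
  k2 = f(0.210000, 0.423398) = 1.796733
  y ← 0.286078 + 0.14·1.796733 = 0.537620
y(0.28) ≈ 0.5376

0.5376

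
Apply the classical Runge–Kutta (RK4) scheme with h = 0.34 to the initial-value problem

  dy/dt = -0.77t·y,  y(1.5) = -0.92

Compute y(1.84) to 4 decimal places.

-0.5943

RK4: k1 = f(t_n, y_n); k2 = f(t_n + h/2, y_n + (h/2)·k1); k3 = f(t_n + h/2, y_n + (h/2)·k2); k4 = f(t_n + h, y_n + h·k3); y_{n+1} = y_n + (h/6)·(k1 + 2k2 + 2k3 + k4).
t=1.500000, y=-0.920000:
  k1 = f(1.500000, -0.920000) = 1.062600
  k2 = f(1.670000, -0.739358) = 0.950740
  k3 = f(1.670000, -0.758374) = 0.975193
  k4 = f(1.840000, -0.588434) = 0.833694
  y ← -0.920000 + (0.34/6)·(k1 + 2k2 + 2k3 + k4) = -0.594271
y(1.84) ≈ -0.5943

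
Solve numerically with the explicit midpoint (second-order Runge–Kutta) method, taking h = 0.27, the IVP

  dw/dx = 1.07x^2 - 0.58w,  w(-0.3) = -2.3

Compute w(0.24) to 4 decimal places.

Midpoint: k1 = f(x_n, w_n); k2 = f(x_n + h/2, w_n + (h/2)·k1); w_{n+1} = w_n + h·k2.
x=-0.300000, w=-2.300000:
  k1 = f(-0.300000, -2.300000) = 1.430300
  k2 = f(-0.165000, -2.106909) = 1.251138
  w ← -2.300000 + 0.27·1.251138 = -1.962193
x=-0.030000, w=-1.962193:
  k1 = f(-0.030000, -1.962193) = 1.139035
  k2 = f(0.105000, -1.808423) = 1.060682
  w ← -1.962193 + 0.27·1.060682 = -1.675809
w(0.24) ≈ -1.6758

-1.6758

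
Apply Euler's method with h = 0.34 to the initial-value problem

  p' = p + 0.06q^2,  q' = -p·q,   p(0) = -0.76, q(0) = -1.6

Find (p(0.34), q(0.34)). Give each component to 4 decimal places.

-0.9662, -2.0134

Euler on (p,q): p_{n+1} = p_n + h·p', q_{n+1} = q_n + h·q'.
0.000000: (-0.760000, -1.600000); f=(-0.606400, -1.216000) → (-0.966176, -2.013440)
(p(0.34), q(0.34)) ≈ (-0.9662, -2.0134)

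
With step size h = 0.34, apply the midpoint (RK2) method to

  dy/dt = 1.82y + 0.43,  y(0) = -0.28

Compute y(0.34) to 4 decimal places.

-0.3154

Midpoint: k1 = f(t_n, y_n); k2 = f(t_n + h/2, y_n + (h/2)·k1); y_{n+1} = y_n + h·k2.
t=0.000000, y=-0.280000:
  k1 = f(0.000000, -0.280000) = -0.079600
  k2 = f(0.170000, -0.293532) = -0.104228
  y ← -0.280000 + 0.34·(-0.104228) = -0.315438
y(0.34) ≈ -0.3154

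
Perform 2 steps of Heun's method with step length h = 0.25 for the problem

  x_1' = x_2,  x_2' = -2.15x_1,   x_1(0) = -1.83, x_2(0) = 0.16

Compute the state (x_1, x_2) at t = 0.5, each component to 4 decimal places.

-1.2718, 1.9528

Heun on (x_1,x_2): k1 = f(t_n, state_n); k2 = f(t_n + h, state_n + h·k1); state_{n+1} = state_n + (h/2)·(k1 + k2).
0.000000: (-1.830000, 0.160000)
  k1 = (0.160000, 3.934500)
  predictor → (-1.790000, 1.143625)
  k2 = (1.143625, 3.848500)
  → (-1.667047, 1.132875)
0.250000: (-1.667047, 1.132875)
  k1 = (1.132875, 3.584151)
  predictor → (-1.383828, 2.028913)
  k2 = (2.028913, 2.975230)
  → (-1.271823, 1.952798)
(x_1(0.5), x_2(0.5)) ≈ (-1.2718, 1.9528)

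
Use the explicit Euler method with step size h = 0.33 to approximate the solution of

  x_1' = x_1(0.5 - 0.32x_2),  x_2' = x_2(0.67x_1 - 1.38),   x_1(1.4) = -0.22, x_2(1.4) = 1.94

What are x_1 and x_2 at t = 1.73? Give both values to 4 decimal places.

Euler on (x_1,x_2): x_1_{n+1} = x_1_n + h·x_1', x_2_{n+1} = x_2_n + h·x_2'.
1.400000: (-0.220000, 1.940000); f=(0.026576, -2.963156) → (-0.211230, 0.962159)
(x_1(1.73), x_2(1.73)) ≈ (-0.2112, 0.9622)

-0.2112, 0.9622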